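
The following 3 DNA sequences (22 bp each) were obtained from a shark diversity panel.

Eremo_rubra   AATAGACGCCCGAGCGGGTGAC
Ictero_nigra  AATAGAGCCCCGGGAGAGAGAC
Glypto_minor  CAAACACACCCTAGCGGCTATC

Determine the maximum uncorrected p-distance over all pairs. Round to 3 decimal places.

Pairwise Hamming distances:
  Eremo_rubra vs Ictero_nigra: 6
  Eremo_rubra vs Glypto_minor: 8
  Ictero_nigra vs Glypto_minor: 13
The largest is 13 mismatches, between Ictero_nigra and Glypto_minor; p = 13/22 = 0.591.

0.591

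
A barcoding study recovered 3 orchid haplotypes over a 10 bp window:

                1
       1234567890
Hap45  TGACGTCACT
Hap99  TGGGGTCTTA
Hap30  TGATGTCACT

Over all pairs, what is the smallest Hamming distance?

1

Pairwise Hamming distances:
  Hap45 vs Hap99: 5
  Hap45 vs Hap30: 1
  Hap99 vs Hap30: 5
The smallest is 1, between Hap45 and Hap30.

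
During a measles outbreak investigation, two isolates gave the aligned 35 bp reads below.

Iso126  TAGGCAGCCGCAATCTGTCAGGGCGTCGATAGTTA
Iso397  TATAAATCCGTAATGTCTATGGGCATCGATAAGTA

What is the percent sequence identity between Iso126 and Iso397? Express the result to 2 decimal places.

Differing sites — 3:G/T; 4:G/A; 5:C/A; 7:G/T; 11:C/T; 15:C/G; 17:G/C; 19:C/A; 20:A/T; 25:G/A; 32:G/A; 33:T/G.
23 of the 35 sites match, so the percent identity is 23/35 × 100 = 65.71%.

65.71%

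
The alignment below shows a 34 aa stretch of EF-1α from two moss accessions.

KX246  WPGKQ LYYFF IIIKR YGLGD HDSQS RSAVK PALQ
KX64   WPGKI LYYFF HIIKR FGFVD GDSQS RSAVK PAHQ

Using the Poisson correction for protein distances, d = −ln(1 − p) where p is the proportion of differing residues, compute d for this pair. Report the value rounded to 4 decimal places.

The sequences differ at positions 5 (Q/I), 11 (I/H), 16 (Y/F), 18 (L/F), 19 (G/V), 21 (H/G), 33 (L/H).
p = 7/34 = 0.205882.
d = −ln(1 − 0.205882) = −ln(0.794118) = 0.2305.

0.2305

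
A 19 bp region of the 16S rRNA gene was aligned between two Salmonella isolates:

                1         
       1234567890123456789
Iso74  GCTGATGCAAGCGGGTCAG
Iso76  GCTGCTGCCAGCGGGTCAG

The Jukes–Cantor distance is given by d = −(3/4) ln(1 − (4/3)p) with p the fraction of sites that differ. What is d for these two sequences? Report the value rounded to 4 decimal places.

The sequences differ at positions 5 (A/C), 9 (A/C).
p = 2/19 = 0.105263.
d = −0.75 · ln(1 − (4/3)·0.105263) = −0.75 · ln(0.859649) = −0.75 · (-0.151231) = 0.1134.

0.1134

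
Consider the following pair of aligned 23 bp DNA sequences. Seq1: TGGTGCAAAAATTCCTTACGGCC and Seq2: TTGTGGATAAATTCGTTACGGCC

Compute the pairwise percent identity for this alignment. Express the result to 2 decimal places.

82.61%

The sequences differ at positions 2 (G/T), 6 (C/G), 8 (A/T), 15 (C/G).
19 of the 23 sites match, so the percent identity is 19/23 × 100 = 82.61%.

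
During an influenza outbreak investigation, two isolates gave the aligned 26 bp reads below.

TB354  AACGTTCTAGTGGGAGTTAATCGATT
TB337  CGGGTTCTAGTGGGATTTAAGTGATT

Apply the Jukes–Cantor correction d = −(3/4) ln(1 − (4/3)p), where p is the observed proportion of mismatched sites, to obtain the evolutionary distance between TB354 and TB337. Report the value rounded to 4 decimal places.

0.2758

Mismatches occur at site 1 (A↔C), site 2 (A↔G), site 3 (C↔G), site 16 (G↔T), site 21 (T↔G), site 22 (C↔T).
p = 6/26 = 0.230769.
d = −0.75 · ln(1 − (4/3)·0.230769) = −0.75 · ln(0.692308) = −0.75 · (-0.367724) = 0.2758.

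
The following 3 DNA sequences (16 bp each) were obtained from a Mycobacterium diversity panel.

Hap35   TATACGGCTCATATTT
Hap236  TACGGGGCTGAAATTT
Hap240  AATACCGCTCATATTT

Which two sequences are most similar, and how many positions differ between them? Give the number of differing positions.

Pairwise Hamming distances:
  Hap35 vs Hap236: 5
  Hap35 vs Hap240: 2
  Hap236 vs Hap240: 7
The smallest is 2, between Hap35 and Hap240.

2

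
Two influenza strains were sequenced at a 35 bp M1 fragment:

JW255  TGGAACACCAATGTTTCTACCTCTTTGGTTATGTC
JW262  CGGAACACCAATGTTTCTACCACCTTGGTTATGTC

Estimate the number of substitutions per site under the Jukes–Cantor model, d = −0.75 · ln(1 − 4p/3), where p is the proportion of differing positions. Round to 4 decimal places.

Differing sites — 1:T/C; 22:T/A; 24:T/C.
p = 3/35 = 0.085714.
d = −0.75 · ln(1 − (4/3)·0.085714) = −0.75 · ln(0.885715) = −0.75 · (-0.121360) = 0.0910.

0.0910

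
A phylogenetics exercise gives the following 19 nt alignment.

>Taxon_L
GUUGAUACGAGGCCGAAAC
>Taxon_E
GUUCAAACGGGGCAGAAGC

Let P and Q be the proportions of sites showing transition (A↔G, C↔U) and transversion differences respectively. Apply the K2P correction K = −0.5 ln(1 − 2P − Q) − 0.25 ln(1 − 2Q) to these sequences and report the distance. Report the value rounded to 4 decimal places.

0.3246

Mismatches occur at site 4 (G→C, transversion), site 6 (U→A, transversion), site 10 (A→G, transition), site 14 (C→A, transversion), site 18 (A→G, transition).
Of the 5 differences, 2 transitions and 3 transversions over 19 sites: P = 2/19 = 0.105263, Q = 3/19 = 0.157895.
d = −0.5·ln(0.631579) − 0.25·ln(0.684210) = −0.5·(-0.459532) − 0.25·(-0.379490) = 0.3246.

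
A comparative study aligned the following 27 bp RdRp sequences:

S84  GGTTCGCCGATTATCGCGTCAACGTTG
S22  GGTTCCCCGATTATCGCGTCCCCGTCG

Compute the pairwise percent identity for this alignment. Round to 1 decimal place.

85.2%

The sequences differ at positions 6 (G/C), 21 (A/C), 22 (A/C), 26 (T/C).
23 of the 27 sites match, so the percent identity is 23/27 × 100 = 85.2%.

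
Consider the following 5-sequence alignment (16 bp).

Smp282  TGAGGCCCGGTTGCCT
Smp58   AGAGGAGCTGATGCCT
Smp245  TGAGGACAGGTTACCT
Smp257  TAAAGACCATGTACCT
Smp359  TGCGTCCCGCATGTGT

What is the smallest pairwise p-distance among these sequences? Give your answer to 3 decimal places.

Pairwise Hamming distances:
  Smp282 vs Smp58: 5
  Smp282 vs Smp245: 3
  Smp282 vs Smp257: 7
  Smp282 vs Smp359: 6
  Smp58 vs Smp245: 6
  Smp58 vs Smp257: 8
  Smp58 vs Smp359: 9
  Smp245 vs Smp257: 6
  Smp245 vs Smp359: 9
  Smp257 vs Smp359: 11
The smallest is 3 mismatches, between Smp282 and Smp245; p = 3/16 = 0.188.

0.188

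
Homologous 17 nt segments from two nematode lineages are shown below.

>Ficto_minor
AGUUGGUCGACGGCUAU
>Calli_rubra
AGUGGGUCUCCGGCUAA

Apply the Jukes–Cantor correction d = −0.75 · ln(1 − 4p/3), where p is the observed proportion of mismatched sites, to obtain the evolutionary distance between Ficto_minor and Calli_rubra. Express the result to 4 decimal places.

0.2824

The sequences differ at positions 4 (U/G), 9 (G/U), 10 (A/C), 17 (U/A).
p = 4/17 = 0.235294.
d = −0.75 · ln(1 − (4/3)·0.235294) = −0.75 · ln(0.686275) = −0.75 · (-0.376477) = 0.2824.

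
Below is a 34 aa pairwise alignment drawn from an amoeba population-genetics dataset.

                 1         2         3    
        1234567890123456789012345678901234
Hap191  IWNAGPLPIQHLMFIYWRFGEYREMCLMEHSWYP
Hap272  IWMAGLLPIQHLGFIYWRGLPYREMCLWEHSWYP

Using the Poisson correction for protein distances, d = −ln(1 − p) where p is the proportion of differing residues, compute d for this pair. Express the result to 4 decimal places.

Differing sites — 3:N/M; 6:P/L; 13:M/G; 19:F/G; 20:G/L; 21:E/P; 28:M/W.
p = 7/34 = 0.205882.
d = −ln(1 − 0.205882) = −ln(0.794118) = 0.2305.

0.2305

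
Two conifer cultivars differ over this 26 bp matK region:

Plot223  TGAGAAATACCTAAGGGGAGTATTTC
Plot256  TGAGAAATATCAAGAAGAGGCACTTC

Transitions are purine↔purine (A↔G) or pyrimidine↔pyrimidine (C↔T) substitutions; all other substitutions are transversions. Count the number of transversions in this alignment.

Mismatches occur at site 10 (C→T, transition), site 12 (T→A, transversion), site 14 (A→G, transition), site 15 (G→A, transition), site 16 (G→A, transition), site 18 (G→A, transition), site 19 (A→G, transition), site 21 (T→C, transition), site 23 (T→C, transition).
Of the 9 differences, 8 transitions and 1 transversion, so the answer is 1.

1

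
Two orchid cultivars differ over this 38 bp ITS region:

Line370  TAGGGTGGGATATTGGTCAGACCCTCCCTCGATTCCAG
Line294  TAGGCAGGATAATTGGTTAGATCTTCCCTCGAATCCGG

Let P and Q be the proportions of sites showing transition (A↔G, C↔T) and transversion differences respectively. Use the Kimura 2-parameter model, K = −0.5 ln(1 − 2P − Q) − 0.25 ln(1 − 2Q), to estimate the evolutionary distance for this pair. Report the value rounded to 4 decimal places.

0.3274

Differing sites — 5:G/C (Tv); 6:T/A (Tv); 9:G/A (Ti); 10:A/T (Tv); 11:T/A (Tv); 18:C/T (Ti); 22:C/T (Ti); 24:C/T (Ti); 33:T/A (Tv); 37:A/G (Ti).
Of the 10 differences, 5 transitions and 5 transversions over 38 sites: P = 5/38 = 0.131579, Q = 5/38 = 0.131579.
d = −0.5·ln(0.605263) − 0.25·ln(0.736842) = −0.5·(-0.502092) − 0.25·(-0.305382) = 0.3274.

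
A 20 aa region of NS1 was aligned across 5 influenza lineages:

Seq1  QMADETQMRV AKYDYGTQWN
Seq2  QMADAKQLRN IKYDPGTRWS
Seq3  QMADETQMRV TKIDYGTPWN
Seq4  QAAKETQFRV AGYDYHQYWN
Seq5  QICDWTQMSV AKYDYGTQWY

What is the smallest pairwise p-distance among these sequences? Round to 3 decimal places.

Pairwise Hamming distances:
  Seq1 vs Seq2: 8
  Seq1 vs Seq3: 3
  Seq1 vs Seq4: 7
  Seq1 vs Seq5: 5
  Seq2 vs Seq3: 9
  Seq2 vs Seq4: 13
  Seq2 vs Seq5: 11
  Seq3 vs Seq4: 9
  Seq3 vs Seq5: 8
  Seq4 vs Seq5: 11
The smallest is 3 mismatches, between Seq1 and Seq3; p = 3/20 = 0.150.

0.150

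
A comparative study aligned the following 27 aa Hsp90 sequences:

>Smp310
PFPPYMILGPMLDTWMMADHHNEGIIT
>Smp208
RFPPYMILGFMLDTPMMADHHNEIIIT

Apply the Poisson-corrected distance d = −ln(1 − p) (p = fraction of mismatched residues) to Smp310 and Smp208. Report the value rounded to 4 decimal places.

0.1603

Mismatches occur at site 1 (P↔R), site 10 (P↔F), site 15 (W↔P), site 24 (G↔I).
p = 4/27 = 0.148148.
d = −ln(1 − 0.148148) = −ln(0.851852) = 0.1603.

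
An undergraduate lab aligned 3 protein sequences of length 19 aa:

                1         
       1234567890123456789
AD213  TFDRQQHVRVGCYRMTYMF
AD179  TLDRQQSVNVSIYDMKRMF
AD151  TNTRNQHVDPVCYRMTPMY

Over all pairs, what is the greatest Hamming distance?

12

Pairwise Hamming distances:
  AD213 vs AD179: 8
  AD213 vs AD151: 8
  AD179 vs AD151: 12
The largest is 12, between AD179 and AD151.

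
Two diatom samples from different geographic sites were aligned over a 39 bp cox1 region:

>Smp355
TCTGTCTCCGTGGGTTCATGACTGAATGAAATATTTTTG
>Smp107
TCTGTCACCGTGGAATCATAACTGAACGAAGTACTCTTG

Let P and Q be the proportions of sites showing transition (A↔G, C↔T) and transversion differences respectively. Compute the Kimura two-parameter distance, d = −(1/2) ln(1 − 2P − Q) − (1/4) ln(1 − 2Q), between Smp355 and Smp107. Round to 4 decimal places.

Differing sites — 7:T/A (Tv); 14:G/A (Ti); 15:T/A (Tv); 20:G/A (Ti); 27:T/C (Ti); 31:A/G (Ti); 34:T/C (Ti); 36:T/C (Ti).
Of the 8 differences, 6 transitions and 2 transversions over 39 sites: P = 6/39 = 0.153846, Q = 2/39 = 0.051282.
d = −0.5·ln(0.641026) − 0.25·ln(0.897436) = −0.5·(-0.444685) − 0.25·(-0.108213) = 0.2494.

0.2494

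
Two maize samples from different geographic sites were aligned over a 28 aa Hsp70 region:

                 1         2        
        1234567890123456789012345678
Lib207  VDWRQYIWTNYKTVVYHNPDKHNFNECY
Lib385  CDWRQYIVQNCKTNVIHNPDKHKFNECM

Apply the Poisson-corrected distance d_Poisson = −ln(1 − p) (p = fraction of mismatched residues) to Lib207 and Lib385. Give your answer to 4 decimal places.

0.3365

Differing sites — 1:V/C; 8:W/V; 9:T/Q; 11:Y/C; 14:V/N; 16:Y/I; 23:N/K; 28:Y/M.
p = 8/28 = 0.285714.
d = −ln(1 − 0.285714) = −ln(0.714286) = 0.3365.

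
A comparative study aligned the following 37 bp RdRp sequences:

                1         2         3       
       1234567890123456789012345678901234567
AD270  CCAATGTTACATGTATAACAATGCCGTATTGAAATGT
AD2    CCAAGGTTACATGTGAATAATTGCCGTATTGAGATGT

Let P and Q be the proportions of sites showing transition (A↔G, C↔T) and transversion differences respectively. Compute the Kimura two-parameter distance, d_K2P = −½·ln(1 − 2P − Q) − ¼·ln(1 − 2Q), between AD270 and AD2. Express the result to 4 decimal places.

0.2181

The sequences differ at positions 5 (T/G, transversion), 15 (A/G, transition), 16 (T/A, transversion), 18 (A/T, transversion), 19 (C/A, transversion), 21 (A/T, transversion), 33 (A/G, transition).
Of the 7 differences, 2 transitions and 5 transversions over 37 sites: P = 2/37 = 0.054054, Q = 5/37 = 0.135135.
d = −0.5·ln(0.756757) − 0.25·ln(0.729730) = −0.5·(-0.278713) − 0.25·(-0.315081) = 0.2181.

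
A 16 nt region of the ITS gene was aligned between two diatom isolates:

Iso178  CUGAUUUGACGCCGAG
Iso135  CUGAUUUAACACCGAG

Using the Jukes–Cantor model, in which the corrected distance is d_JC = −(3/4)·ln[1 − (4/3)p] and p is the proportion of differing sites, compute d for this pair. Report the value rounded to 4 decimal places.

0.1367

Mismatches occur at site 8 (G↔A), site 11 (G↔A).
p = 2/16 = 0.125000.
d = −0.75 · ln(1 − (4/3)·0.125000) = −0.75 · ln(0.833333) = −0.75 · (-0.182322) = 0.1367.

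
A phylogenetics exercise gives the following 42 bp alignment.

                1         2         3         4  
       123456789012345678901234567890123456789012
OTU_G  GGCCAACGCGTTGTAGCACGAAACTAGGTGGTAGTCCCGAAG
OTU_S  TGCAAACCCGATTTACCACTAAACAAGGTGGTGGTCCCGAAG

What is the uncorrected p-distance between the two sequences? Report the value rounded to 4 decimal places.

Mismatches occur at site 1 (G→T), site 4 (C→A), site 8 (G→C), site 11 (T→A), site 13 (G→T), site 16 (G→C), site 20 (G→T), site 25 (T→A), site 33 (A→G).
There are 9 differences over 42 sites, so p = 9/42 = 0.2143.

0.2143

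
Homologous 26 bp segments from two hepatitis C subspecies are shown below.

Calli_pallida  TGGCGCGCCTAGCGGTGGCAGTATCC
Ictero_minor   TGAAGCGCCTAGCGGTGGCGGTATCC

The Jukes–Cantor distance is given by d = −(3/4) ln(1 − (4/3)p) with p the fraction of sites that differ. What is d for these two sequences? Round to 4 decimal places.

0.1253

The sequences differ at positions 3 (G/A), 4 (C/A), 20 (A/G).
p = 3/26 = 0.115385.
d = −0.75 · ln(1 − (4/3)·0.115385) = −0.75 · ln(0.846153) = −0.75 · (-0.167055) = 0.1253.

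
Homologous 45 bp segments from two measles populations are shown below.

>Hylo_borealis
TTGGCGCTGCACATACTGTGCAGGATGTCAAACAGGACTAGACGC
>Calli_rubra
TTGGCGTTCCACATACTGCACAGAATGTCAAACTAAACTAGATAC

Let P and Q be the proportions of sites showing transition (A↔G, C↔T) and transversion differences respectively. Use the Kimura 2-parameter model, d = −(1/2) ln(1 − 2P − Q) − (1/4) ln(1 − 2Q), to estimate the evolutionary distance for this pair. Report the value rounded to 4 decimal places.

Mismatches occur at site 7 (C/T, transition), site 9 (G/C, transversion), site 19 (T/C, transition), site 20 (G/A, transition), site 24 (G/A, transition), site 34 (A/T, transversion), site 35 (G/A, transition), site 36 (G/A, transition), site 43 (C/T, transition), site 44 (G/A, transition).
Of the 10 differences, 8 transitions and 2 transversions over 45 sites: P = 8/45 = 0.177778, Q = 2/45 = 0.044444.
d = −0.5·ln(0.600000) − 0.25·ln(0.911112) = −0.5·(-0.510826) − 0.25·(-0.093089) = 0.2787.

0.2787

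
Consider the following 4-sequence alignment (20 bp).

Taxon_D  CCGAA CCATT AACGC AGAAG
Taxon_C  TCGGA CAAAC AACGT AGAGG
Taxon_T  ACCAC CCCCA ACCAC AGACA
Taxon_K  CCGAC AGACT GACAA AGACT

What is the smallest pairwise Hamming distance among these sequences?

Pairwise Hamming distances:
  Taxon_D vs Taxon_C: 7
  Taxon_D vs Taxon_T: 10
  Taxon_D vs Taxon_K: 9
  Taxon_C vs Taxon_T: 13
  Taxon_C vs Taxon_K: 12
  Taxon_T vs Taxon_K: 10
The smallest is 7, between Taxon_D and Taxon_C.

7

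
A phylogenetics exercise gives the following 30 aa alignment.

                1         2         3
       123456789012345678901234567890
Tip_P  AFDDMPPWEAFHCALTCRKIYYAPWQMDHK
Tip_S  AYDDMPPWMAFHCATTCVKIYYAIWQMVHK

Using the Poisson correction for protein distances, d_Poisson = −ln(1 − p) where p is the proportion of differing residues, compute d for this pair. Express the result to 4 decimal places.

0.2231

Differing sites — 2:F/Y; 9:E/M; 15:L/T; 18:R/V; 24:P/I; 28:D/V.
p = 6/30 = 0.200000.
d = −ln(1 − 0.200000) = −ln(0.800000) = 0.2231.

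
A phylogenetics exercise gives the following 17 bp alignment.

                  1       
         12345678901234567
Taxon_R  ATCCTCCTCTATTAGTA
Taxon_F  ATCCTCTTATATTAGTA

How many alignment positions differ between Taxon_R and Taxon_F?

2

Differing sites — 7:C/T; 9:C/A.
That gives 2 mismatches out of 17 aligned sites, so the Hamming distance is 2.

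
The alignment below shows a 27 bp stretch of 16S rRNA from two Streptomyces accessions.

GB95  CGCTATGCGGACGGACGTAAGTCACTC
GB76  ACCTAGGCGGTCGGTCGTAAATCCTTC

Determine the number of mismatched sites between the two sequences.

Differing sites — 1:C/A; 2:G/C; 6:T/G; 11:A/T; 15:A/T; 21:G/A; 24:A/C; 25:C/T.
That gives 8 mismatches out of 27 aligned sites, so the Hamming distance is 8.

8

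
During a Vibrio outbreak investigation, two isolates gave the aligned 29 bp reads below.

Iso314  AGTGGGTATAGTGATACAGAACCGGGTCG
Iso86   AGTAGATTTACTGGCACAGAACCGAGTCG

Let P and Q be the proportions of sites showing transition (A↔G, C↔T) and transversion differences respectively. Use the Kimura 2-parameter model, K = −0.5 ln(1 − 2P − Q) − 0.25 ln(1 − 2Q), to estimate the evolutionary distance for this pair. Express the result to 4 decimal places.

0.3041

Differing sites — 4:G/A (Ti); 6:G/A (Ti); 8:A/T (Tv); 11:G/C (Tv); 14:A/G (Ti); 15:T/C (Ti); 25:G/A (Ti).
Of the 7 differences, 5 transitions and 2 transversions over 29 sites: P = 5/29 = 0.172414, Q = 2/29 = 0.068966.
d = −0.5·ln(0.586206) − 0.25·ln(0.862068) = −0.5·(-0.534084) − 0.25·(-0.148421) = 0.3041.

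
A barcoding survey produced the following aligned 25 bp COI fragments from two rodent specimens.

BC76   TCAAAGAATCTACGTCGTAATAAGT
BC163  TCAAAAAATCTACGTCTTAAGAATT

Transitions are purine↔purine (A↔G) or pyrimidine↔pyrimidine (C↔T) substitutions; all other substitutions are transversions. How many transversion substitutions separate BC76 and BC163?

3

The sequences differ at positions 6 (G/A, transition), 17 (G/T, transversion), 21 (T/G, transversion), 24 (G/T, transversion).
Of the 4 differences, 1 transition and 3 transversions, so the answer is 3.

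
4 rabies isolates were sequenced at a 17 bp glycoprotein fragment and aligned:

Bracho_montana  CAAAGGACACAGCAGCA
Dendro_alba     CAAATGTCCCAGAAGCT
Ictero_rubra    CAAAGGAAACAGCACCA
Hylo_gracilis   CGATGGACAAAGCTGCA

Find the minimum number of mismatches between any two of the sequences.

2

Pairwise Hamming distances:
  Bracho_montana vs Dendro_alba: 5
  Bracho_montana vs Ictero_rubra: 2
  Bracho_montana vs Hylo_gracilis: 4
  Dendro_alba vs Ictero_rubra: 7
  Dendro_alba vs Hylo_gracilis: 9
  Ictero_rubra vs Hylo_gracilis: 6
The smallest is 2, between Bracho_montana and Ictero_rubra.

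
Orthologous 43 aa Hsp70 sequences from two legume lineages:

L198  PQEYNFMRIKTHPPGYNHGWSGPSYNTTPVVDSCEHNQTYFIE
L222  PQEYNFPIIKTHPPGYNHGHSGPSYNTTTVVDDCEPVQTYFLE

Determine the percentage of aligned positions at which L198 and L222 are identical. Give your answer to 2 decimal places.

Mismatches occur at site 7 (M↔P), site 8 (R↔I), site 20 (W↔H), site 29 (P↔T), site 33 (S↔D), site 36 (H↔P), site 37 (N↔V), site 42 (I↔L).
35 of the 43 sites match, so the percent identity is 35/43 × 100 = 81.40%.

81.40%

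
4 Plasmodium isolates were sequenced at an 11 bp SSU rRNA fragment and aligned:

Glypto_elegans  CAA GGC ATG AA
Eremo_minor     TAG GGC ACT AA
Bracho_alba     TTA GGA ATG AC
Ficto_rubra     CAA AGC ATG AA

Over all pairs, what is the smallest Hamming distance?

Pairwise Hamming distances:
  Glypto_elegans vs Eremo_minor: 4
  Glypto_elegans vs Bracho_alba: 4
  Glypto_elegans vs Ficto_rubra: 1
  Eremo_minor vs Bracho_alba: 6
  Eremo_minor vs Ficto_rubra: 5
  Bracho_alba vs Ficto_rubra: 5
The smallest is 1, between Glypto_elegans and Ficto_rubra.

1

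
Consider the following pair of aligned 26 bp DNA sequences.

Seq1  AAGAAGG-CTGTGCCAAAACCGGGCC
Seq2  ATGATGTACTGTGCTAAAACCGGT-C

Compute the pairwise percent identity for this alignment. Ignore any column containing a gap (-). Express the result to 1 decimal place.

79.2%

Excluding the 2 gap columns leaves 24 comparable sites.
The sequences differ at positions 2 (A/T), 5 (A/T), 7 (G/T), 15 (C/T), 24 (G/T).
19 of the 24 comparable sites match, so the percent identity is 19/24 × 100 = 79.2%.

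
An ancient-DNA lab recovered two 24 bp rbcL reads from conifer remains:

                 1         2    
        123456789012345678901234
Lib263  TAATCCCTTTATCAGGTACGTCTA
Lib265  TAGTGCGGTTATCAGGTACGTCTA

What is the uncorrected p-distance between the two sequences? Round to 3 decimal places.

The sequences differ at positions 3 (A/G), 5 (C/G), 7 (C/G), 8 (T/G).
There are 4 differences over 24 sites, so p = 4/24 = 0.167.

0.167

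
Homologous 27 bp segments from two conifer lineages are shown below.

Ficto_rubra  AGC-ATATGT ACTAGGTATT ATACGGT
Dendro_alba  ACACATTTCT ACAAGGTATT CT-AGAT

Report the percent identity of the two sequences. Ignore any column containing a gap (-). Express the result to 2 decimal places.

Excluding the 2 gap columns leaves 25 comparable sites.
The sequences differ at positions 2 (G/C), 3 (C/A), 7 (A/T), 9 (G/C), 13 (T/A), 21 (A/C), 24 (C/A), 26 (G/A).
17 of the 25 comparable sites match, so the percent identity is 17/25 × 100 = 68.00%.

68.00%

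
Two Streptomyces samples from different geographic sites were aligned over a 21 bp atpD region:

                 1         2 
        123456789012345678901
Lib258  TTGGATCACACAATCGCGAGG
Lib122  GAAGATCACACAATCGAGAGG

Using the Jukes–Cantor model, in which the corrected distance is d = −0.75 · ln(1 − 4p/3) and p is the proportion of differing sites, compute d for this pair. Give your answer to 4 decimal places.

Mismatches occur at site 1 (T↔G), site 2 (T↔A), site 3 (G↔A), site 17 (C↔A).
p = 4/21 = 0.190476.
d = −0.75 · ln(1 − (4/3)·0.190476) = −0.75 · ln(0.746032) = −0.75 · (-0.292987) = 0.2197.

0.2197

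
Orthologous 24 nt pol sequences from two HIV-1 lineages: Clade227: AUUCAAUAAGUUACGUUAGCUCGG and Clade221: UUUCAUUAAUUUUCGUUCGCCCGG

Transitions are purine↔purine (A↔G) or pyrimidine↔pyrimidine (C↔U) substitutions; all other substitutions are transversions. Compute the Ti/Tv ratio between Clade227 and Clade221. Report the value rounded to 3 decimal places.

0.200

Differing sites — 1:A/U (Tv); 6:A/U (Tv); 10:G/U (Tv); 13:A/U (Tv); 18:A/C (Tv); 21:U/C (Ti).
Of the 6 differences, 1 transition and 5 transversions, so Ti/Tv = 1/5 = 0.200.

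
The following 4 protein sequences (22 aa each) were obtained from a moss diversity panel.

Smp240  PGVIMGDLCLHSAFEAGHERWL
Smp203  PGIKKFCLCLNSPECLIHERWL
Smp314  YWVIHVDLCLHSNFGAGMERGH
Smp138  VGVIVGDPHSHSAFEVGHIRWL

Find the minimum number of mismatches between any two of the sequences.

Pairwise Hamming distances:
  Smp240 vs Smp203: 11
  Smp240 vs Smp314: 9
  Smp240 vs Smp138: 7
  Smp203 vs Smp314: 16
  Smp203 vs Smp138: 16
  Smp314 vs Smp138: 14
The smallest is 7, between Smp240 and Smp138.

7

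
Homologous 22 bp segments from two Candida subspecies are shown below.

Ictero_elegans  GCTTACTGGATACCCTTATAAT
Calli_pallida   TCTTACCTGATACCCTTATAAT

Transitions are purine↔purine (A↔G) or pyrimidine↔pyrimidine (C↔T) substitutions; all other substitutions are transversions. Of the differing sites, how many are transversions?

The sequences differ at positions 1 (G/T, transversion), 7 (T/C, transition), 8 (G/T, transversion).
Of the 3 differences, 1 transition and 2 transversions, so the answer is 2.

2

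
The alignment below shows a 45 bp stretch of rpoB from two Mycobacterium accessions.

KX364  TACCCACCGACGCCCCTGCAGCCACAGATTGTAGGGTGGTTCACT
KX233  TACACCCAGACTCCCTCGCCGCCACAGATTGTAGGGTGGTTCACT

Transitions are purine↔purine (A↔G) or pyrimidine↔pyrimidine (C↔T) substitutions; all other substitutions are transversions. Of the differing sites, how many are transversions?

5

Mismatches occur at site 4 (C/A, transversion), site 6 (A/C, transversion), site 8 (C/A, transversion), site 12 (G/T, transversion), site 16 (C/T, transition), site 17 (T/C, transition), site 20 (A/C, transversion).
Of the 7 differences, 2 transitions and 5 transversions, so the answer is 5.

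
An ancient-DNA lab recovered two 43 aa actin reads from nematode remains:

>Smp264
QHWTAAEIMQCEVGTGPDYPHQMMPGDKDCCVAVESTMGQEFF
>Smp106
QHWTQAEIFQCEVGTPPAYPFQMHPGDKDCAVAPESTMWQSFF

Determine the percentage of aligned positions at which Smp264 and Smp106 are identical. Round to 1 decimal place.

Differing sites — 5:A/Q; 9:M/F; 16:G/P; 18:D/A; 21:H/F; 24:M/H; 31:C/A; 34:V/P; 39:G/W; 41:E/S.
33 of the 43 sites match, so the percent identity is 33/43 × 100 = 76.7%.

76.7%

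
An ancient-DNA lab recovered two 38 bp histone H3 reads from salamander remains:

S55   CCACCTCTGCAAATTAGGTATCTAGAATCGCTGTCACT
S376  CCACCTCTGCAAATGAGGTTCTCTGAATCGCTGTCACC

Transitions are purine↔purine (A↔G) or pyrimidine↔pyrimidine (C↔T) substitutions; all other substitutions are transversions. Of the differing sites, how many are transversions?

3

Mismatches occur at site 15 (T/G, transversion), site 20 (A/T, transversion), site 21 (T/C, transition), site 22 (C/T, transition), site 23 (T/C, transition), site 24 (A/T, transversion), site 38 (T/C, transition).
Of the 7 differences, 4 transitions and 3 transversions, so the answer is 3.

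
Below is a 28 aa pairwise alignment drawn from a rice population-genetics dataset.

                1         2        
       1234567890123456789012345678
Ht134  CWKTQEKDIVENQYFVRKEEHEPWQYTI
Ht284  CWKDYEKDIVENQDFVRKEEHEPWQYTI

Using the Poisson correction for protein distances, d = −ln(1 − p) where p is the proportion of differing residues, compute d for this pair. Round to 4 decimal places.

The sequences differ at positions 4 (T/D), 5 (Q/Y), 14 (Y/D).
p = 3/28 = 0.107143.
d = −ln(1 − 0.107143) = −ln(0.892857) = 0.1133.

0.1133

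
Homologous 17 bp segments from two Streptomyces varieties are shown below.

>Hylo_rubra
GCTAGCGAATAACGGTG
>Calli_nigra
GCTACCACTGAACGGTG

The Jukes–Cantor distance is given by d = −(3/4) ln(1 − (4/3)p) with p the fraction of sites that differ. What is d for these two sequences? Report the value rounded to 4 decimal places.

Differing sites — 5:G/C; 7:G/A; 8:A/C; 9:A/T; 10:T/G.
p = 5/17 = 0.294118.
d = −0.75 · ln(1 − (4/3)·0.294118) = −0.75 · ln(0.607843) = −0.75 · (-0.497839) = 0.3734.

0.3734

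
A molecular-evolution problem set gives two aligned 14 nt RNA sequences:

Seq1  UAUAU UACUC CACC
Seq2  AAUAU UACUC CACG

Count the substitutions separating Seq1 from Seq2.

2

Mismatches occur at site 1 (U→A), site 14 (C→G).
That gives 2 mismatches out of 14 aligned sites, so the Hamming distance is 2.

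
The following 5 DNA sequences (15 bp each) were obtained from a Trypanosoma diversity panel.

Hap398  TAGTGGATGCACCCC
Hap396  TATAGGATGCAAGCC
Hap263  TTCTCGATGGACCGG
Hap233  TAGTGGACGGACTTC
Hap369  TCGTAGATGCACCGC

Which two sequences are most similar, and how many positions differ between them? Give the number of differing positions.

3

Pairwise Hamming distances:
  Hap398 vs Hap396: 4
  Hap398 vs Hap263: 6
  Hap398 vs Hap233: 4
  Hap398 vs Hap369: 3
  Hap396 vs Hap263: 9
  Hap396 vs Hap233: 7
  Hap396 vs Hap369: 7
  Hap263 vs Hap233: 7
  Hap263 vs Hap369: 5
  Hap233 vs Hap369: 6
The smallest is 3, between Hap398 and Hap369.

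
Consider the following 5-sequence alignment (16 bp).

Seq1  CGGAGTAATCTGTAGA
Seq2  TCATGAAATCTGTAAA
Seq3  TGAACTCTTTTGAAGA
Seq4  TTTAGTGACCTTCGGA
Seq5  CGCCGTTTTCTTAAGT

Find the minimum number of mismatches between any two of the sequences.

6

Pairwise Hamming distances:
  Seq1 vs Seq2: 6
  Seq1 vs Seq3: 7
  Seq1 vs Seq4: 8
  Seq1 vs Seq5: 7
  Seq2 vs Seq3: 9
  Seq2 vs Seq4: 10
  Seq2 vs Seq5: 11
  Seq3 vs Seq4: 10
  Seq3 vs Seq5: 8
  Seq4 vs Seq5: 10
The smallest is 6, between Seq1 and Seq2.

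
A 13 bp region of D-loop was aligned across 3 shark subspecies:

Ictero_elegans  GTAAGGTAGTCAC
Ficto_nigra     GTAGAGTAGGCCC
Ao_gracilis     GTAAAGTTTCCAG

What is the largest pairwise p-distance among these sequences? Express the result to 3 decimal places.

Pairwise Hamming distances:
  Ictero_elegans vs Ficto_nigra: 4
  Ictero_elegans vs Ao_gracilis: 5
  Ficto_nigra vs Ao_gracilis: 6
The largest is 6 mismatches, between Ficto_nigra and Ao_gracilis; p = 6/13 = 0.462.

0.462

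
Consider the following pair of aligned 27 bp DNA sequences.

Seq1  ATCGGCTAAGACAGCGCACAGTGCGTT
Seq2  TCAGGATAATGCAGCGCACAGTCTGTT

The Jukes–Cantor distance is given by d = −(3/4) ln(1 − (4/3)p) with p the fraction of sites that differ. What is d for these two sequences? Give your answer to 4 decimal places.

The sequences differ at positions 1 (A/T), 2 (T/C), 3 (C/A), 6 (C/A), 10 (G/T), 11 (A/G), 23 (G/C), 24 (C/T).
p = 8/27 = 0.296296.
d = −0.75 · ln(1 − (4/3)·0.296296) = −0.75 · ln(0.604939) = −0.75 · (-0.502628) = 0.3770.

0.3770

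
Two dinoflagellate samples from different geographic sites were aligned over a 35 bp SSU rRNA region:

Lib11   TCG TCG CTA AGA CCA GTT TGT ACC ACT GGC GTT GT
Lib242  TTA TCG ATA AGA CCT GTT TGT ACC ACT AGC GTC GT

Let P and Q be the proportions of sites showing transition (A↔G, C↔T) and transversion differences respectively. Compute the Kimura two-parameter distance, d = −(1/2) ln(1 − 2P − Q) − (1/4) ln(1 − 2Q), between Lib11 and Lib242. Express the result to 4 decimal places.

0.1986

Differing sites — 2:C/T (Ti); 3:G/A (Ti); 7:C/A (Tv); 15:A/T (Tv); 28:G/A (Ti); 33:T/C (Ti).
Of the 6 differences, 4 transitions and 2 transversions over 35 sites: P = 4/35 = 0.114286, Q = 2/35 = 0.057143.
d = −0.5·ln(0.714285) − 0.25·ln(0.885714) = −0.5·(-0.336473) − 0.25·(-0.121361) = 0.1986.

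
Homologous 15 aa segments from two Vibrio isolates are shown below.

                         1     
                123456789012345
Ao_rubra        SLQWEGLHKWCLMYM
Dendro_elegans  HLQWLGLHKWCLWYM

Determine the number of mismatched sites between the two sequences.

Differing sites — 1:S/H; 5:E/L; 13:M/W.
That gives 3 mismatches out of 15 aligned sites, so the Hamming distance is 3.

3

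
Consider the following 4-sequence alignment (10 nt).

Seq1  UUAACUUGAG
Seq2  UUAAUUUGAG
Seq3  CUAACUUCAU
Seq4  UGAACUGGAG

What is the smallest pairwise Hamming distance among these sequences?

Pairwise Hamming distances:
  Seq1 vs Seq2: 1
  Seq1 vs Seq3: 3
  Seq1 vs Seq4: 2
  Seq2 vs Seq3: 4
  Seq2 vs Seq4: 3
  Seq3 vs Seq4: 5
The smallest is 1, between Seq1 and Seq2.

1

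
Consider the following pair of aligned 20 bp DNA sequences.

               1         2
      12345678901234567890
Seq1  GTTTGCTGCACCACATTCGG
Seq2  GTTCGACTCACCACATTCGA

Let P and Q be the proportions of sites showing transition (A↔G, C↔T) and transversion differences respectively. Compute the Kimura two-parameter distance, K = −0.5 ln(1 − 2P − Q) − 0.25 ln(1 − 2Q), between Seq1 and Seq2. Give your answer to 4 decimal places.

The sequences differ at positions 4 (T/C, transition), 6 (C/A, transversion), 7 (T/C, transition), 8 (G/T, transversion), 20 (G/A, transition).
Of the 5 differences, 3 transitions and 2 transversions over 20 sites: P = 3/20 = 0.150000, Q = 2/20 = 0.100000.
d = −0.5·ln(0.600000) − 0.25·ln(0.800000) = −0.5·(-0.510826) − 0.25·(-0.223144) = 0.3112.

0.3112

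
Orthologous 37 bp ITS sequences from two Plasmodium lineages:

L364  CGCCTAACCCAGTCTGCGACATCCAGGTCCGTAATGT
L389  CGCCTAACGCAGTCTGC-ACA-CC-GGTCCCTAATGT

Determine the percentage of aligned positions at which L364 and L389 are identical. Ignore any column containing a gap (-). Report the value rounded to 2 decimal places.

94.12%

Excluding the 3 gap columns leaves 34 comparable sites.
The sequences differ at positions 9 (C/G), 31 (G/C).
32 of the 34 comparable sites match, so the percent identity is 32/34 × 100 = 94.12%.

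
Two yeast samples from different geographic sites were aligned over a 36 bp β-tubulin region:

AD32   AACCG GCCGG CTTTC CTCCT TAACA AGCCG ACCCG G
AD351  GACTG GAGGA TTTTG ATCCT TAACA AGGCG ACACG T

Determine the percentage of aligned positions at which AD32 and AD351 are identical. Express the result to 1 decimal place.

The sequences differ at positions 1 (A/G), 4 (C/T), 7 (C/A), 8 (C/G), 10 (G/A), 11 (C/T), 15 (C/G), 16 (C/A), 28 (C/G), 33 (C/A), 36 (G/T).
25 of the 36 sites match, so the percent identity is 25/36 × 100 = 69.4%.

69.4%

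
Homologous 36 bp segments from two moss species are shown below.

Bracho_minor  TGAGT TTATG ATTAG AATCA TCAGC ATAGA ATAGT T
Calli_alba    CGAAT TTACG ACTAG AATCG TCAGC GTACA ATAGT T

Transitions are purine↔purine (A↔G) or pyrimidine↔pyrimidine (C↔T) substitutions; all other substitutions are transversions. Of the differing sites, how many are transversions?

1

Differing sites — 1:T/C (Ti); 4:G/A (Ti); 9:T/C (Ti); 12:T/C (Ti); 20:A/G (Ti); 26:A/G (Ti); 29:G/C (Tv).
Of the 7 differences, 6 transitions and 1 transversion, so the answer is 1.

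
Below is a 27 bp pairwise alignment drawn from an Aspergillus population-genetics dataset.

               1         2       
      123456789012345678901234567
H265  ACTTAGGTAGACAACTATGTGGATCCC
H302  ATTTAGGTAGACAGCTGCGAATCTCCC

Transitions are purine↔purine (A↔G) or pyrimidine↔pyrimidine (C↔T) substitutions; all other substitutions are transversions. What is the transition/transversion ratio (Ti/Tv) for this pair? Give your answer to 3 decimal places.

1.667

Differing sites — 2:C/T (Ti); 14:A/G (Ti); 17:A/G (Ti); 18:T/C (Ti); 20:T/A (Tv); 21:G/A (Ti); 22:G/T (Tv); 23:A/C (Tv).
Of the 8 differences, 5 transitions and 3 transversions, so Ti/Tv = 5/3 = 1.667.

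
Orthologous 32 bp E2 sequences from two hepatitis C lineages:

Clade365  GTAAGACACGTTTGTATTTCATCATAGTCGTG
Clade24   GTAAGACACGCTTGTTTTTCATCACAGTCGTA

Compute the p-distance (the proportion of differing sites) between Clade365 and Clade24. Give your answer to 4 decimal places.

Mismatches occur at site 11 (T↔C), site 16 (A↔T), site 25 (T↔C), site 32 (G↔A).
There are 4 differences over 32 sites, so p = 4/32 = 0.1250.

0.1250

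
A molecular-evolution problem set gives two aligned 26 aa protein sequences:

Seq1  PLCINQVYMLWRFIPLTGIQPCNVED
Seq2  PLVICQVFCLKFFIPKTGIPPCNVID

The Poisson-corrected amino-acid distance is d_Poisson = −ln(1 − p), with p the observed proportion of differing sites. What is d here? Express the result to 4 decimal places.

0.4249

The sequences differ at positions 3 (C/V), 5 (N/C), 8 (Y/F), 9 (M/C), 11 (W/K), 12 (R/F), 16 (L/K), 20 (Q/P), 25 (E/I).
p = 9/26 = 0.346154.
d = −ln(1 − 0.346154) = −ln(0.653846) = 0.4249.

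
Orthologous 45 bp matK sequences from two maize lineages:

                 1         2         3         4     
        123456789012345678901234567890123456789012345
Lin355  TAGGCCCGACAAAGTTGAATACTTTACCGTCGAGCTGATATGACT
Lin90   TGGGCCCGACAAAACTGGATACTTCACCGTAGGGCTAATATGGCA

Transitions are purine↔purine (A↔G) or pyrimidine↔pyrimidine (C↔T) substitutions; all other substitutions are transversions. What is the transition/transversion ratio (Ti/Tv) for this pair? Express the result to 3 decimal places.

Differing sites — 2:A/G (Ti); 14:G/A (Ti); 15:T/C (Ti); 18:A/G (Ti); 25:T/C (Ti); 31:C/A (Tv); 33:A/G (Ti); 37:G/A (Ti); 43:A/G (Ti); 45:T/A (Tv).
Of the 10 differences, 8 transitions and 2 transversions, so Ti/Tv = 8/2 = 4.000.

4.000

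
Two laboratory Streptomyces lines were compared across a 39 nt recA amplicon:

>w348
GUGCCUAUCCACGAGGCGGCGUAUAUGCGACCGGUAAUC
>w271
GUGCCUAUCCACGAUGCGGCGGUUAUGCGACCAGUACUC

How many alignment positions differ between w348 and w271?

5

Differing sites — 15:G/U; 22:U/G; 23:A/U; 33:G/A; 37:A/C.
That gives 5 mismatches out of 39 aligned sites, so the Hamming distance is 5.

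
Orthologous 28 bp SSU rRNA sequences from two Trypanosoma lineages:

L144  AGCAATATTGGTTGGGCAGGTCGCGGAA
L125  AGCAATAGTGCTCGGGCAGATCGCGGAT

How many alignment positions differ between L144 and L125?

5

Differing sites — 8:T/G; 11:G/C; 13:T/C; 20:G/A; 28:A/T.
That gives 5 mismatches out of 28 aligned sites, so the Hamming distance is 5.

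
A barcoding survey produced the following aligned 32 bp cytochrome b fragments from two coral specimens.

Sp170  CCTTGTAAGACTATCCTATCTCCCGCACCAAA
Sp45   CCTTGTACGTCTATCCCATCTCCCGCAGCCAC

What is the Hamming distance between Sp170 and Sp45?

6

The sequences differ at positions 8 (A/C), 10 (A/T), 17 (T/C), 28 (C/G), 30 (A/C), 32 (A/C).
That gives 6 mismatches out of 32 aligned sites, so the Hamming distance is 6.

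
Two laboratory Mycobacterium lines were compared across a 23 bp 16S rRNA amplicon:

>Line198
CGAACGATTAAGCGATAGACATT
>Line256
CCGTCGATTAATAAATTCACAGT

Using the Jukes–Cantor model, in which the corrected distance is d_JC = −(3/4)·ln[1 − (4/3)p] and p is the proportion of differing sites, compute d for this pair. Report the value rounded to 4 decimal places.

Mismatches occur at site 2 (G→C), site 3 (A→G), site 4 (A→T), site 12 (G→T), site 13 (C→A), site 14 (G→A), site 17 (A→T), site 18 (G→C), site 22 (T→G).
p = 9/23 = 0.391304.
d = −0.75 · ln(1 − (4/3)·0.391304) = −0.75 · ln(0.478261) = −0.75 · (-0.737599) = 0.5532.

0.5532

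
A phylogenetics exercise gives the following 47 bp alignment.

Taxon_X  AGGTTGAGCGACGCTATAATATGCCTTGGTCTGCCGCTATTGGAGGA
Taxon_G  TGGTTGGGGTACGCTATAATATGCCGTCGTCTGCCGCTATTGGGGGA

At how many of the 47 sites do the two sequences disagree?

7

Differing sites — 1:A/T; 7:A/G; 9:C/G; 10:G/T; 26:T/G; 28:G/C; 44:A/G.
That gives 7 mismatches out of 47 aligned sites, so the Hamming distance is 7.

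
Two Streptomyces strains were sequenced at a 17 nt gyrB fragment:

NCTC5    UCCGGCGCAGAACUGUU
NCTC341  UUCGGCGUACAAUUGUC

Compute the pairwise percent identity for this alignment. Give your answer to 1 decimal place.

70.6%

Mismatches occur at site 2 (C→U), site 8 (C→U), site 10 (G→C), site 13 (C→U), site 17 (U→C).
12 of the 17 sites match, so the percent identity is 12/17 × 100 = 70.6%.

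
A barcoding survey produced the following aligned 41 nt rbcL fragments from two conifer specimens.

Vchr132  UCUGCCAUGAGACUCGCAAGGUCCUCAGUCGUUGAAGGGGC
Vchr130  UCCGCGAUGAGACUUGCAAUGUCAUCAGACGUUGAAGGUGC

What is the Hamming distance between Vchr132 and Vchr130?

The sequences differ at positions 3 (U/C), 6 (C/G), 15 (C/U), 20 (G/U), 24 (C/A), 29 (U/A), 39 (G/U).
That gives 7 mismatches out of 41 aligned sites, so the Hamming distance is 7.

7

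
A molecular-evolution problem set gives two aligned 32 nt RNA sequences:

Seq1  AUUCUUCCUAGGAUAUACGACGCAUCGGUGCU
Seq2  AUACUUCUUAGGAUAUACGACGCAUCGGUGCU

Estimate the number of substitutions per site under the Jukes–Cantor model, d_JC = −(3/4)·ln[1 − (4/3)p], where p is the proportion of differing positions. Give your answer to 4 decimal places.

0.0653

The sequences differ at positions 3 (U/A), 8 (C/U).
p = 2/32 = 0.062500.
d = −0.75 · ln(1 − (4/3)·0.062500) = −0.75 · ln(0.916667) = −0.75 · (-0.087011) = 0.0653.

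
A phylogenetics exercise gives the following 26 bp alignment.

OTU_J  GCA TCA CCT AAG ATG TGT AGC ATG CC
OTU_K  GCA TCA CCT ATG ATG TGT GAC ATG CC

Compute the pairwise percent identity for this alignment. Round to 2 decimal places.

Differing sites — 11:A/T; 19:A/G; 20:G/A.
23 of the 26 sites match, so the percent identity is 23/26 × 100 = 88.46%.

88.46%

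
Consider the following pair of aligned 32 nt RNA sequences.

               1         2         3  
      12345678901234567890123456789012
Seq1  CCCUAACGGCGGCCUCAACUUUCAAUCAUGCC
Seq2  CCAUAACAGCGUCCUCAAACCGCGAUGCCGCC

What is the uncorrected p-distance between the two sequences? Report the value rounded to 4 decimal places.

0.3438

Mismatches occur at site 3 (C→A), site 8 (G→A), site 12 (G→U), site 19 (C→A), site 20 (U→C), site 21 (U→C), site 22 (U→G), site 24 (A→G), site 27 (C→G), site 28 (A→C), site 29 (U→C).
There are 11 differences over 32 sites, so p = 11/32 = 0.3438.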